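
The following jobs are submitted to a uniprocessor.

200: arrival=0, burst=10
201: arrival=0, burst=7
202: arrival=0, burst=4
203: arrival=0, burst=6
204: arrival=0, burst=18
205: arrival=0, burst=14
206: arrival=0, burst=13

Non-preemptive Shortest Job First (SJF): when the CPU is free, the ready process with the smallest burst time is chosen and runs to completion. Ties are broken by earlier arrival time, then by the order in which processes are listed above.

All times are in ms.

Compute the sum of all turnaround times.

224

Gantt: | 202 0-4 | 203 4-10 | 201 10-17 | 200 17-27 | 206 27-40 | 205 40-54 | 204 54-72 |
Completion: 200=27  201=17  202=4  203=10  204=72  205=54  206=40
Turnaround = completion − arrival: 200=27, 201=17, 202=4, 203=10, 204=72, 205=54, 206=40
Total turnaround = 27 + 17 + 4 + 10 + 72 + 54 + 40 = 224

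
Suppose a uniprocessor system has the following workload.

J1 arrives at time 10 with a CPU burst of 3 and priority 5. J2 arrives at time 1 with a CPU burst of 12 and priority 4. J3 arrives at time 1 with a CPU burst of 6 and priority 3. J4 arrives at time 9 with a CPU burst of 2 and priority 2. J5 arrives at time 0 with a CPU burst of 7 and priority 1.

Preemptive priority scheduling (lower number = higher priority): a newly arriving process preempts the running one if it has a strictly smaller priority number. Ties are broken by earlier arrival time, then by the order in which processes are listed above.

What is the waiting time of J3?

Gantt: | J5 0-7 | J3 7-9 | J4 9-11 | J3 11-15 | J2 15-27 | J1 27-30 |
Completion: J1=30  J2=27  J3=15  J4=11  J5=7
Turnaround (C−A): J1=20  J2=26  J3=14  J4=2  J5=7
Waiting(J3) = turnaround − burst = 14 − 6 = 8

8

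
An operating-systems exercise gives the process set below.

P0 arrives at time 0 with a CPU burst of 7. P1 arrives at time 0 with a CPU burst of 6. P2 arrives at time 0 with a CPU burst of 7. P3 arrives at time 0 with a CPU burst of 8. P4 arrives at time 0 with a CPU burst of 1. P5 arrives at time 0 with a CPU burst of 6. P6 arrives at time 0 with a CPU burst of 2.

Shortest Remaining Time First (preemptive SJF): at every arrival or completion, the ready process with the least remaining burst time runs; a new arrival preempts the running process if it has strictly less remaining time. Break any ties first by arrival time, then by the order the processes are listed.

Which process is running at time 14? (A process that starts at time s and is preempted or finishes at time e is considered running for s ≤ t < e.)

Schedule: | P4 0-1 | P6 1-3 | P1 3-9 | P5 9-15 | P0 15-22 | P2 22-29 | P3 29-37 |
Completion: P0=22  P1=9  P2=29  P3=37  P4=1  P5=15  P6=3
Turnaround (C−A): P0=22  P1=9  P2=29  P3=37  P4=1  P5=15  P6=3

P5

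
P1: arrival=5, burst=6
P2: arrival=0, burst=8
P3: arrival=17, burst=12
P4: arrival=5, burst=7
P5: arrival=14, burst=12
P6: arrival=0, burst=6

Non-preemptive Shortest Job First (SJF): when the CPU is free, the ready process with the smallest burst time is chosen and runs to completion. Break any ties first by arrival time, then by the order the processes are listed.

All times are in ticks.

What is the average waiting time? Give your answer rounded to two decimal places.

10.33

Timeline: | P6 0-6 | P1 6-12 | P4 12-19 | P2 19-27 | P5 27-39 | P3 39-51 |
Completion: P1=12  P2=27  P3=51  P4=19  P5=39  P6=6
Turnaround (C−A): P1=7  P2=27  P3=34  P4=14  P5=25  P6=6
Waiting times: P1=1, P2=19, P3=22, P4=7, P5=13, P6=0
Average waiting = (1+19+22+7+13+0) / 6 = 62/6 = 10.33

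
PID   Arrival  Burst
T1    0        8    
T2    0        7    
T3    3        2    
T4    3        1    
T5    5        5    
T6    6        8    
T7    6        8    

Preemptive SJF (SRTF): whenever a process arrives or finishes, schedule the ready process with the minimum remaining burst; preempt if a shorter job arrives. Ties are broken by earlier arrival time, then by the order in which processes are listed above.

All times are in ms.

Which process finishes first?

T4

Timeline: | T2 0-3 | T4 3-4 | T3 4-6 | T2 6-10 | T5 10-15 | T1 15-23 | T6 23-31 | T7 31-39 |
Completion: T1=23  T2=10  T3=6  T4=4  T5=15  T6=31  T7=39
Finish order: T4 → T3 → T2 → T5 → T1 → T6 → T7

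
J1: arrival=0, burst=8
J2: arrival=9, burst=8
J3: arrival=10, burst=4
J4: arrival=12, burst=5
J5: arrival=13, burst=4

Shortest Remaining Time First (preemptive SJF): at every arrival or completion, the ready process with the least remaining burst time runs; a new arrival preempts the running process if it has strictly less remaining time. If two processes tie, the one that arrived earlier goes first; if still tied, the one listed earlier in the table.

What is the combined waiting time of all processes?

20

Gantt: | J1 0-8 | idle 8-9 | J2 9-10 | J3 10-14 | J5 14-18 | J4 18-23 | J2 23-30 |
Completion: J1=8  J2=30  J3=14  J4=23  J5=18
Turnaround (C−A): J1=8  J2=21  J3=4  J4=11  J5=5
Waiting = turnaround − burst: J1=0, J2=13, J3=0, J4=6, J5=1
Total waiting = 0 + 13 + 0 + 6 + 1 = 20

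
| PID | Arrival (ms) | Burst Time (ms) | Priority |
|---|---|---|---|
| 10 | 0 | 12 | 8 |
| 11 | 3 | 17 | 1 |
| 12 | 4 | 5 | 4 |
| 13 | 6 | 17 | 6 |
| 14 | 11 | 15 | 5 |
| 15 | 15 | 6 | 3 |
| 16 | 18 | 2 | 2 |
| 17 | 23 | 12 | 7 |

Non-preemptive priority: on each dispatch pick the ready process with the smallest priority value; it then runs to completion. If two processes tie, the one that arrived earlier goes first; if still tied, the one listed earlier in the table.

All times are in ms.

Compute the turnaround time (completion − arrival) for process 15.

22

Gantt: | 10 0-12 | 11 12-29 | 16 29-31 | 15 31-37 | 12 37-42 | 14 42-57 | 13 57-74 | 17 74-86 |
Completion: 10=12  11=29  12=42  13=74  14=57  15=37  16=31  17=86
Turnaround (C−A): 10=12  11=26  12=38  13=68  14=46  15=22  16=13  17=63
Turnaround(15) = completion − arrival = 37 − 15 = 22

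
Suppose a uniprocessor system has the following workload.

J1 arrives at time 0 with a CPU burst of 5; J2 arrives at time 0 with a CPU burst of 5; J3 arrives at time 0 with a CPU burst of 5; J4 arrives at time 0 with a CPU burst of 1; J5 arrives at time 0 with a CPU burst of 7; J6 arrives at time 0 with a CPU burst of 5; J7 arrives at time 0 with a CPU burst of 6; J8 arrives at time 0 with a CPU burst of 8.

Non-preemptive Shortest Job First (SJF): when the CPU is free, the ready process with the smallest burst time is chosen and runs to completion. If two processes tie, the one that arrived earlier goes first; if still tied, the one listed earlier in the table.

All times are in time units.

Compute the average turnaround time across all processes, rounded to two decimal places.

19.75

Timeline: | J4 0-1 | J1 1-6 | J2 6-11 | J3 11-16 | J6 16-21 | J7 21-27 | J5 27-34 | J8 34-42 |
Completion: J1=6  J2=11  J3=16  J4=1  J5=34  J6=21  J7=27  J8=42
Turnaround (C−A): J1=6  J2=11  J3=16  J4=1  J5=34  J6=21  J7=27  J8=42
Turnaround times: J1=6, J2=11, J3=16, J4=1, J5=34, J6=21, J7=27, J8=42
Average turnaround = (6+11+16+1+34+21+27+42) / 8 = 158/8 = 19.75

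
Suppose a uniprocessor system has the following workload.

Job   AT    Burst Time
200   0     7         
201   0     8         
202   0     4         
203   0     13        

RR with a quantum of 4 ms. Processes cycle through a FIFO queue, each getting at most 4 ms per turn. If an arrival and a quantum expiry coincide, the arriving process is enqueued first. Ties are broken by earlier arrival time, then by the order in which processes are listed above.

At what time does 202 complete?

Gantt: | 200 0-4 | 201 4-8 | 202 8-12 | 203 12-16 | 200 16-19 | 201 19-23 | 203 23-32 |
Completion: 200=19  201=23  202=12  203=32

12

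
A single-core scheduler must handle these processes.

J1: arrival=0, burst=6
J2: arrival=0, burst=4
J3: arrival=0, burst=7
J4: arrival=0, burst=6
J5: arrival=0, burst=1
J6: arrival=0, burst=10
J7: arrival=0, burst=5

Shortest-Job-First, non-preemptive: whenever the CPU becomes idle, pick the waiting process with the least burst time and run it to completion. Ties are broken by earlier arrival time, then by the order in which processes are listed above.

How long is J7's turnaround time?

Gantt: | J5 0-1 | J2 1-5 | J7 5-10 | J1 10-16 | J4 16-22 | J3 22-29 | J6 29-39 |
Completion: J1=16  J2=5  J3=29  J4=22  J5=1  J6=39  J7=10
Turnaround(J7) = completion − arrival = 10 − 0 = 10

10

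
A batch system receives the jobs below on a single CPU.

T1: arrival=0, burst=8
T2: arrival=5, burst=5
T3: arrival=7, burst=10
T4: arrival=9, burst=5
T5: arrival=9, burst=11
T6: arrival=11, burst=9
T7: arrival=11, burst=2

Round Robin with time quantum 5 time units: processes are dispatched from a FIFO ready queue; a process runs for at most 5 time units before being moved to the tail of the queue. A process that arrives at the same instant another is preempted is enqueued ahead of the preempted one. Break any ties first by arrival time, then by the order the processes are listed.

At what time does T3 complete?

Schedule: | T1 0-5 | T2 5-10 | T1 10-13 | T3 13-18 | T4 18-23 | T5 23-28 | T6 28-33 | T7 33-35 | T3 35-40 | T5 40-45 | T6 45-49 | T5 49-50 |
Completion: T1=13  T2=10  T3=40  T4=23  T5=50  T6=49  T7=35
Turnaround (C−A): T1=13  T2=5  T3=33  T4=14  T5=41  T6=38  T7=24

40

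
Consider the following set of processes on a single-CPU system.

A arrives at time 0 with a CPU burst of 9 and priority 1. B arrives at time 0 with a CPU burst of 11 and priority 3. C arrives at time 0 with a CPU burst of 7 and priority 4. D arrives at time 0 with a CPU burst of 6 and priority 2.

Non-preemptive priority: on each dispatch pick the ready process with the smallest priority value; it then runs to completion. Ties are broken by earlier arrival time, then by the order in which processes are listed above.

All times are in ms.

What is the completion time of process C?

Schedule: | A 0-9 | D 9-15 | B 15-26 | C 26-33 |
Completion: A=9  B=26  C=33  D=15

33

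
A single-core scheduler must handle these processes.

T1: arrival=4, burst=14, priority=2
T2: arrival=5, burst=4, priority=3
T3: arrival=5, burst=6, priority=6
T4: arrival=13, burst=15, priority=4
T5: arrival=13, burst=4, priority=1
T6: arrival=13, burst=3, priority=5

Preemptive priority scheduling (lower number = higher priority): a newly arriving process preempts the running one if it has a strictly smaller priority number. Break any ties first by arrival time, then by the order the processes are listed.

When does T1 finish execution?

Gantt: | idle 0-4 | T1 4-13 | T5 13-17 | T1 17-22 | T2 22-26 | T4 26-41 | T6 41-44 | T3 44-50 |
Completion: T1=22  T2=26  T3=50  T4=41  T5=17  T6=44
Turnaround (C−A): T1=18  T2=21  T3=45  T4=28  T5=4  T6=31

22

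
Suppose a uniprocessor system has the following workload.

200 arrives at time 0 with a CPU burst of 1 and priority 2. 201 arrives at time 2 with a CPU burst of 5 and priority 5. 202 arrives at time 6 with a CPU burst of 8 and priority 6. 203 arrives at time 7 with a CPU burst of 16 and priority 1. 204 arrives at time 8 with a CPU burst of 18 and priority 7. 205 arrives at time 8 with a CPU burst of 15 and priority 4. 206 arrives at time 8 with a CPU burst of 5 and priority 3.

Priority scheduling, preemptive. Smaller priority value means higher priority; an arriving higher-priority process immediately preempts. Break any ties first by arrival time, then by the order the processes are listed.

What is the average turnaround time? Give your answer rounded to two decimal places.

26.14

Timeline: | 200 0-1 | idle 1-2 | 201 2-7 | 203 7-23 | 206 23-28 | 205 28-43 | 202 43-51 | 204 51-69 |
Completion: 200=1  201=7  202=51  203=23  204=69  205=43  206=28
Turnaround (C−A): 200=1  201=5  202=45  203=16  204=61  205=35  206=20
Turnaround times: 200=1, 201=5, 202=45, 203=16, 204=61, 205=35, 206=20
Average turnaround = (1+5+45+16+61+35+20) / 7 = 183/7 = 26.14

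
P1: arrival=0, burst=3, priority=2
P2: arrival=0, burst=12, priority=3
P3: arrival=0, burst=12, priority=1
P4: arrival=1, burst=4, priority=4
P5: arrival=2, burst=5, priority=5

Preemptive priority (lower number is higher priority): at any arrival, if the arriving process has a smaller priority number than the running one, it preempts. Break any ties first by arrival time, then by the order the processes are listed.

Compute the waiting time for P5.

Timeline: | P3 0-12 | P1 12-15 | P2 15-27 | P4 27-31 | P5 31-36 |
Completion: P1=15  P2=27  P3=12  P4=31  P5=36
Turnaround (C−A): P1=15  P2=27  P3=12  P4=30  P5=34
Waiting(P5) = turnaround − burst = 34 − 5 = 29

29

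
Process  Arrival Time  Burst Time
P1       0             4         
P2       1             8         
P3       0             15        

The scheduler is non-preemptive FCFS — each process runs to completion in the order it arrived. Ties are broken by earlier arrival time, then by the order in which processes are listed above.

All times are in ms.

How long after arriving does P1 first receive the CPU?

Timeline: | P1 0-4 | P3 4-19 | P2 19-27 |
Completion: P1=4  P2=27  P3=19
Turnaround (C−A): P1=4  P2=26  P3=19
Response(P1) = first start − arrival = 0 − 0 = 0

0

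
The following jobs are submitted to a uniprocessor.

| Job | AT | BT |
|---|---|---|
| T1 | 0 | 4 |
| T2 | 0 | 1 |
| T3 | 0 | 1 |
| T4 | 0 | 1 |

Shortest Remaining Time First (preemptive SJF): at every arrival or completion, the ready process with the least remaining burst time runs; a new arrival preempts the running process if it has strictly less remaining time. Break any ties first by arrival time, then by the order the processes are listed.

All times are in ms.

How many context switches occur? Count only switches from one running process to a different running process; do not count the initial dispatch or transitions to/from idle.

Timeline: | T2 0-1 | T3 1-2 | T4 2-3 | T1 3-7 |
Completion: T1=7  T2=1  T3=2  T4=3

3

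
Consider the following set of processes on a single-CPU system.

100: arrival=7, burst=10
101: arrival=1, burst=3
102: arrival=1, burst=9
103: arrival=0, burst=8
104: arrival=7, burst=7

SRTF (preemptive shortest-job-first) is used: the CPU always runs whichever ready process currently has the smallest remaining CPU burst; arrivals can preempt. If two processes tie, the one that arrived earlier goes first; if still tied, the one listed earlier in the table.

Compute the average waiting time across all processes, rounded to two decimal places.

8.80

Schedule: | 103 0-1 | 101 1-4 | 103 4-11 | 104 11-18 | 102 18-27 | 100 27-37 |
Completion: 100=37  101=4  102=27  103=11  104=18
Turnaround (C−A): 100=30  101=3  102=26  103=11  104=11
Waiting times: 100=20, 101=0, 102=17, 103=3, 104=4
Average waiting = (20+0+17+3+4) / 5 = 44/5 = 8.80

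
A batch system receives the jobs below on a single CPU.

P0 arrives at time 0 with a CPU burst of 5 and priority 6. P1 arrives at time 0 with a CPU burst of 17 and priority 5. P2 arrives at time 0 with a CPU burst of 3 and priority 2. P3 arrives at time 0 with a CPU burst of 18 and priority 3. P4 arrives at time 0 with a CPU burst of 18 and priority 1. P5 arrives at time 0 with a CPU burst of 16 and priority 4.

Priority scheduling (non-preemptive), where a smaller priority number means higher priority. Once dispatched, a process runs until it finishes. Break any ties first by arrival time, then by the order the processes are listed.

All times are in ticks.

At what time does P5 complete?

Schedule: | P4 0-18 | P2 18-21 | P3 21-39 | P5 39-55 | P1 55-72 | P0 72-77 |
Completion: P0=77  P1=72  P2=21  P3=39  P4=18  P5=55
Turnaround (C−A): P0=77  P1=72  P2=21  P3=39  P4=18  P5=55

55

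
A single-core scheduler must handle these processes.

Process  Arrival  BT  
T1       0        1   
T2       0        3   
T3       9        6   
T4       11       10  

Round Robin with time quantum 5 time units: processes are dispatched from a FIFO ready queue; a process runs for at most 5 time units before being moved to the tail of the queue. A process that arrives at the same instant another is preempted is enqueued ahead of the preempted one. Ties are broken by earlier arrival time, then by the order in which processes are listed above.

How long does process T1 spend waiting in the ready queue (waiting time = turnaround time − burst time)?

0

Gantt: | T1 0-1 | T2 1-4 | idle 4-9 | T3 9-14 | T4 14-19 | T3 19-20 | T4 20-25 |
Completion: T1=1  T2=4  T3=20  T4=25
Turnaround (C−A): T1=1  T2=4  T3=11  T4=14
Waiting(T1) = turnaround − burst = 1 − 1 = 0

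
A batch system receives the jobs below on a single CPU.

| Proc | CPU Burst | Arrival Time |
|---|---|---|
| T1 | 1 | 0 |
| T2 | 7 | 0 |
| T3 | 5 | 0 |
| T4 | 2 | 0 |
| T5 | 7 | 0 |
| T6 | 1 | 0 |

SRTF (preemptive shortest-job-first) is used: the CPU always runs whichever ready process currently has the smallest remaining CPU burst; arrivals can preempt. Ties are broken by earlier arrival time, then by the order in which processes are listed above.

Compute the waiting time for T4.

Schedule: | T1 0-1 | T6 1-2 | T4 2-4 | T3 4-9 | T2 9-16 | T5 16-23 |
Completion: T1=1  T2=16  T3=9  T4=4  T5=23  T6=2
Turnaround (C−A): T1=1  T2=16  T3=9  T4=4  T5=23  T6=2
Waiting(T4) = turnaround − burst = 4 − 2 = 2

2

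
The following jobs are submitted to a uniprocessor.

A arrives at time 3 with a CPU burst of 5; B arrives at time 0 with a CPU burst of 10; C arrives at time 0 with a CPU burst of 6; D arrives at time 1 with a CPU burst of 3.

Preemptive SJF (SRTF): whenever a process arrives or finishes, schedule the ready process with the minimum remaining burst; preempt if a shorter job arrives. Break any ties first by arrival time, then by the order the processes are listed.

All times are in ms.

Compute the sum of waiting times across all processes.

23

Gantt: | C 0-1 | D 1-4 | C 4-9 | A 9-14 | B 14-24 |
Completion: A=14  B=24  C=9  D=4
Waiting = turnaround − burst: A=6, B=14, C=3, D=0
Total waiting = 6 + 14 + 3 + 0 = 23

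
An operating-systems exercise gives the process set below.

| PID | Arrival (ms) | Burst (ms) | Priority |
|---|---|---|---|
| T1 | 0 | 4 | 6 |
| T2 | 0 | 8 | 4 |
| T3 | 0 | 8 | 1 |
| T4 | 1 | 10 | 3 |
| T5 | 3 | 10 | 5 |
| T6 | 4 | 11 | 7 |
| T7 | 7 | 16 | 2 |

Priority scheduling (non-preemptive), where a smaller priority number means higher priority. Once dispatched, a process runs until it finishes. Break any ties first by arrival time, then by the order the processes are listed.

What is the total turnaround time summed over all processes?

Schedule: | T3 0-8 | T7 8-24 | T4 24-34 | T2 34-42 | T5 42-52 | T1 52-56 | T6 56-67 |
Completion: T1=56  T2=42  T3=8  T4=34  T5=52  T6=67  T7=24
Turnaround (C−A): T1=56  T2=42  T3=8  T4=33  T5=49  T6=63  T7=17
Turnaround = completion − arrival: T1=56, T2=42, T3=8, T4=33, T5=49, T6=63, T7=17
Total turnaround = 56 + 42 + 8 + 33 + 49 + 63 + 17 = 268

268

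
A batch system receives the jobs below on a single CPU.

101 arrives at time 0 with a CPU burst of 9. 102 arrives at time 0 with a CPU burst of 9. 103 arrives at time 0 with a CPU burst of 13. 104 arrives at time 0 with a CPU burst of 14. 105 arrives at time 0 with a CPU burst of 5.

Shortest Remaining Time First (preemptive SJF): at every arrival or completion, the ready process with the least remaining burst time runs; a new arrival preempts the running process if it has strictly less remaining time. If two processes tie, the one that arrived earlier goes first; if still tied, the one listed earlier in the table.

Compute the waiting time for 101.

5

Gantt: | 105 0-5 | 101 5-14 | 102 14-23 | 103 23-36 | 104 36-50 |
Completion: 101=14  102=23  103=36  104=50  105=5
Turnaround (C−A): 101=14  102=23  103=36  104=50  105=5
Waiting(101) = turnaround − burst = 14 − 9 = 5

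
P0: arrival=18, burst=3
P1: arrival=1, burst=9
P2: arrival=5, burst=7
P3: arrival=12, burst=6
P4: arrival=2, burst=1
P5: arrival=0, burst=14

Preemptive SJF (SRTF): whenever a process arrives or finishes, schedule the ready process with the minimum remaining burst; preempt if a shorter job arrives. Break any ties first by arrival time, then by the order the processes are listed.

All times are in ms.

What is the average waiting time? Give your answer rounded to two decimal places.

7.00

Schedule: | P5 0-1 | P1 1-2 | P4 2-3 | P1 3-11 | P2 11-18 | P0 18-21 | P3 21-27 | P5 27-40 |
Completion: P0=21  P1=11  P2=18  P3=27  P4=3  P5=40
Waiting times: P0=0, P1=1, P2=6, P3=9, P4=0, P5=26
Average waiting = (0+1+6+9+0+26) / 6 = 42/6 = 7.00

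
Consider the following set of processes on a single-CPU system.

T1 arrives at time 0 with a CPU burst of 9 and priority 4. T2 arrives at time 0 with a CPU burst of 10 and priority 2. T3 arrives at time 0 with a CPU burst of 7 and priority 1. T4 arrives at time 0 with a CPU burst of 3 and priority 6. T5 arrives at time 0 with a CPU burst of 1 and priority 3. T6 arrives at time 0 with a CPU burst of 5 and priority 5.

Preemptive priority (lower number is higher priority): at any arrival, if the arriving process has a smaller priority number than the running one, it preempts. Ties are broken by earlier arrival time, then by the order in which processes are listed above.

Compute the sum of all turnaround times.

136

Gantt: | T3 0-7 | T2 7-17 | T5 17-18 | T1 18-27 | T6 27-32 | T4 32-35 |
Completion: T1=27  T2=17  T3=7  T4=35  T5=18  T6=32
Turnaround = completion − arrival: T1=27, T2=17, T3=7, T4=35, T5=18, T6=32
Total turnaround = 27 + 17 + 7 + 35 + 18 + 32 = 136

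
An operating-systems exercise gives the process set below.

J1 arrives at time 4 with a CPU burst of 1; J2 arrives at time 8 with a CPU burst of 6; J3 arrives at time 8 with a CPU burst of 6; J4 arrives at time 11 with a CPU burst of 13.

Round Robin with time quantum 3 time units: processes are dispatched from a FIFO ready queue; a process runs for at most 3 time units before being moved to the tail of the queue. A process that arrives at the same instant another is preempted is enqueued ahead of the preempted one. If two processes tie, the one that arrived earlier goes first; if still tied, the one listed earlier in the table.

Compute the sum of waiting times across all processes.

Gantt: | idle 0-4 | J1 4-5 | idle 5-8 | J2 8-11 | J3 11-14 | J4 14-17 | J2 17-20 | J3 20-23 | J4 23-33 |
Completion: J1=5  J2=20  J3=23  J4=33
Turnaround (C−A): J1=1  J2=12  J3=15  J4=22
Waiting = turnaround − burst: J1=0, J2=6, J3=9, J4=9
Total waiting = 0 + 6 + 9 + 9 = 24

24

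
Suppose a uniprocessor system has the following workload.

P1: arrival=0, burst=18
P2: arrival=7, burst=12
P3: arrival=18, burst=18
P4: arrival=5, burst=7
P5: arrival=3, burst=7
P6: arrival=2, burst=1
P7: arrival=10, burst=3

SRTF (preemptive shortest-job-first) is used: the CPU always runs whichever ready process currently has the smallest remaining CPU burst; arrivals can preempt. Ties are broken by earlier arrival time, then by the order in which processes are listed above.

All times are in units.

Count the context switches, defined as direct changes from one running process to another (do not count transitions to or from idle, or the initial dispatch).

7

Gantt: | P1 0-2 | P6 2-3 | P5 3-10 | P7 10-13 | P4 13-20 | P2 20-32 | P1 32-48 | P3 48-66 |
Completion: P1=48  P2=32  P3=66  P4=20  P5=10  P6=3  P7=13
Turnaround (C−A): P1=48  P2=25  P3=48  P4=15  P5=7  P6=1  P7=3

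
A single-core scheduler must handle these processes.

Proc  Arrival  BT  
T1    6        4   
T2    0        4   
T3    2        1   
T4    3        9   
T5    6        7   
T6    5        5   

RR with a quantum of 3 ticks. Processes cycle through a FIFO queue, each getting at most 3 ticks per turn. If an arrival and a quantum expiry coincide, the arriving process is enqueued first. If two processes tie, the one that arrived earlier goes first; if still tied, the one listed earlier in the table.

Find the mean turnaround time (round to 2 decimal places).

Timeline: | T2 0-3 | T3 3-4 | T4 4-7 | T2 7-8 | T6 8-11 | T1 11-14 | T5 14-17 | T4 17-20 | T6 20-22 | T1 22-23 | T5 23-26 | T4 26-29 | T5 29-30 |
Completion: T1=23  T2=8  T3=4  T4=29  T5=30  T6=22
Turnaround times: T1=17, T2=8, T3=2, T4=26, T5=24, T6=17
Average turnaround = (17+8+2+26+24+17) / 6 = 94/6 = 15.67

15.67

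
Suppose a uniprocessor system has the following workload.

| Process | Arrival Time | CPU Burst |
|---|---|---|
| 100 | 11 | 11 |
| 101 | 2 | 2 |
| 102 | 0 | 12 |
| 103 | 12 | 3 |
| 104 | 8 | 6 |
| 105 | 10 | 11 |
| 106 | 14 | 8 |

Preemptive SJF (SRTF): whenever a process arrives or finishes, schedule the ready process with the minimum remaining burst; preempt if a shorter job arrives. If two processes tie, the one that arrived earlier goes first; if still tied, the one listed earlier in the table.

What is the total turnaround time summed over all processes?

127

Schedule: | 102 0-2 | 101 2-4 | 102 4-14 | 103 14-17 | 104 17-23 | 106 23-31 | 105 31-42 | 100 42-53 |
Completion: 100=53  101=4  102=14  103=17  104=23  105=42  106=31
Turnaround = completion − arrival: 100=42, 101=2, 102=14, 103=5, 104=15, 105=32, 106=17
Total turnaround = 42 + 2 + 14 + 5 + 15 + 32 + 17 = 127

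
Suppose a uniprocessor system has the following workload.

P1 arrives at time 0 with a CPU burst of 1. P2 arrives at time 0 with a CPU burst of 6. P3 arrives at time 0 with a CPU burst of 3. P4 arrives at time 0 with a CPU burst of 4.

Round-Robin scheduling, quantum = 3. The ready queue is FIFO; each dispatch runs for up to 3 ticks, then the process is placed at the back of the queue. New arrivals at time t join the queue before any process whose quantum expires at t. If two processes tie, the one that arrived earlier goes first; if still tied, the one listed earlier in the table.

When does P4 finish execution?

Timeline: | P1 0-1 | P2 1-4 | P3 4-7 | P4 7-10 | P2 10-13 | P4 13-14 |
Completion: P1=1  P2=13  P3=7  P4=14
Turnaround (C−A): P1=1  P2=13  P3=7  P4=14

14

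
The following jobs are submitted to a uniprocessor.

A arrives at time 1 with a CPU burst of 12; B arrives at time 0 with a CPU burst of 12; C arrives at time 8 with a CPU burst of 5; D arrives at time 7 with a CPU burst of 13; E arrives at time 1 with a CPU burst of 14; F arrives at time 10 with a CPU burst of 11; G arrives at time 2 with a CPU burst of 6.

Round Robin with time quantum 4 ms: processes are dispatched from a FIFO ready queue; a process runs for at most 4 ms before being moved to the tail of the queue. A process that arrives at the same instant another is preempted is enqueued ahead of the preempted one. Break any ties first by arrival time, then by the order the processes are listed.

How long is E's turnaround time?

Gantt: | B 0-4 | A 4-8 | E 8-12 | G 12-16 | B 16-20 | D 20-24 | C 24-28 | A 28-32 | F 32-36 | E 36-40 | G 40-42 | B 42-46 | D 46-50 | C 50-51 | A 51-55 | F 55-59 | E 59-63 | D 63-67 | F 67-70 | E 70-72 | D 72-73 |
Completion: A=55  B=46  C=51  D=73  E=72  F=70  G=42
Turnaround(E) = completion − arrival = 72 − 1 = 71

71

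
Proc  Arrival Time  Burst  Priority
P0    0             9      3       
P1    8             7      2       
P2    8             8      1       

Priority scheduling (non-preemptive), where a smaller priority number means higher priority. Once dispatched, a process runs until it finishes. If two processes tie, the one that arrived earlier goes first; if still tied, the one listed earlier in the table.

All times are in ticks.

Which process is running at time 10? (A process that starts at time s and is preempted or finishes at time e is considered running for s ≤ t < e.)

P2

Schedule: | P0 0-9 | P2 9-17 | P1 17-24 |
Completion: P0=9  P1=24  P2=17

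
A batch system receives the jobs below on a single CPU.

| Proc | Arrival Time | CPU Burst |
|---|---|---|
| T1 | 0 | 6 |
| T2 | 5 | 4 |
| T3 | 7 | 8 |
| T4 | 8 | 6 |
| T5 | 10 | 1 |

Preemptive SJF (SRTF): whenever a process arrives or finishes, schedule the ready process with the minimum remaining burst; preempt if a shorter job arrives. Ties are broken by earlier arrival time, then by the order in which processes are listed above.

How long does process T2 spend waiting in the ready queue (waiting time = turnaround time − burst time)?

1

Timeline: | T1 0-6 | T2 6-10 | T5 10-11 | T4 11-17 | T3 17-25 |
Completion: T1=6  T2=10  T3=25  T4=17  T5=11
Waiting(T2) = turnaround − burst = 5 − 4 = 1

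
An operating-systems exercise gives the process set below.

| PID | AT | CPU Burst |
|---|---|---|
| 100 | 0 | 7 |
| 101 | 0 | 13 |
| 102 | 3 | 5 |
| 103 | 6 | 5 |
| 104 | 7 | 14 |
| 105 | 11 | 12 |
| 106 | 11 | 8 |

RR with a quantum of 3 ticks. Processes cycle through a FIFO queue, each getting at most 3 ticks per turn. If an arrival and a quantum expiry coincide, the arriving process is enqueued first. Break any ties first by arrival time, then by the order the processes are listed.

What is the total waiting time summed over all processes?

220

Timeline: | 100 0-3 | 101 3-6 | 102 6-9 | 100 9-12 | 103 12-15 | 101 15-18 | 104 18-21 | 102 21-23 | 105 23-26 | 106 26-29 | 100 29-30 | 103 30-32 | 101 32-35 | 104 35-38 | 105 38-41 | 106 41-44 | 101 44-47 | 104 47-50 | 105 50-53 | 106 53-55 | 101 55-56 | 104 56-59 | 105 59-62 | 104 62-64 |
Completion: 100=30  101=56  102=23  103=32  104=64  105=62  106=55
Turnaround (C−A): 100=30  101=56  102=20  103=26  104=57  105=51  106=44
Waiting = turnaround − burst: 100=23, 101=43, 102=15, 103=21, 104=43, 105=39, 106=36
Total waiting = 23 + 43 + 15 + 21 + 43 + 39 + 36 = 220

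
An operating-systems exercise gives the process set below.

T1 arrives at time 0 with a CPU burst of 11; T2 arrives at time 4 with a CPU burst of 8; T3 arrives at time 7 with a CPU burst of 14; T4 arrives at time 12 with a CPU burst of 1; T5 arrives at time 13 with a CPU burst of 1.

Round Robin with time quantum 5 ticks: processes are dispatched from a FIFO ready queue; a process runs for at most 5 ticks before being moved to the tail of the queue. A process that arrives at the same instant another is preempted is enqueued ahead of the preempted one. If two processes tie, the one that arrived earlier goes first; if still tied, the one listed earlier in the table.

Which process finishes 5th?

Gantt: | T1 0-5 | T2 5-10 | T1 10-15 | T3 15-20 | T2 20-23 | T4 23-24 | T5 24-25 | T1 25-26 | T3 26-35 |
Completion: T1=26  T2=23  T3=35  T4=24  T5=25
Turnaround (C−A): T1=26  T2=19  T3=28  T4=12  T5=12
Finish order: T2 → T4 → T5 → T1 → T3

T3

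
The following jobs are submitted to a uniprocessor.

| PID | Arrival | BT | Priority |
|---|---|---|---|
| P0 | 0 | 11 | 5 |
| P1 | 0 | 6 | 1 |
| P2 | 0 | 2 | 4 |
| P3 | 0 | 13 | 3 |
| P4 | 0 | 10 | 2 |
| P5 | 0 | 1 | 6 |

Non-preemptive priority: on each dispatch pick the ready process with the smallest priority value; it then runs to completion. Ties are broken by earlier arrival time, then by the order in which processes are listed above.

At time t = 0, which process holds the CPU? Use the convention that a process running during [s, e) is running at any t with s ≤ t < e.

P1

Schedule: | P1 0-6 | P4 6-16 | P3 16-29 | P2 29-31 | P0 31-42 | P5 42-43 |
Completion: P0=42  P1=6  P2=31  P3=29  P4=16  P5=43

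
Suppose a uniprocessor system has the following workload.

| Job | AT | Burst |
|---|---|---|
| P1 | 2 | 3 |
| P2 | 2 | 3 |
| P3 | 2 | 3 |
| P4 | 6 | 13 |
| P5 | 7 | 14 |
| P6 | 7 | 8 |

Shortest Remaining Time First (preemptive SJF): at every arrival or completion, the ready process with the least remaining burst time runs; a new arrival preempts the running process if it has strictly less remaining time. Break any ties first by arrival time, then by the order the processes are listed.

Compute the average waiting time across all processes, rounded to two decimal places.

Gantt: | idle 0-2 | P1 2-5 | P2 5-8 | P3 8-11 | P6 11-19 | P4 19-32 | P5 32-46 |
Completion: P1=5  P2=8  P3=11  P4=32  P5=46  P6=19
Turnaround (C−A): P1=3  P2=6  P3=9  P4=26  P5=39  P6=12
Waiting times: P1=0, P2=3, P3=6, P4=13, P5=25, P6=4
Average waiting = (0+3+6+13+25+4) / 6 = 51/6 = 8.50

8.50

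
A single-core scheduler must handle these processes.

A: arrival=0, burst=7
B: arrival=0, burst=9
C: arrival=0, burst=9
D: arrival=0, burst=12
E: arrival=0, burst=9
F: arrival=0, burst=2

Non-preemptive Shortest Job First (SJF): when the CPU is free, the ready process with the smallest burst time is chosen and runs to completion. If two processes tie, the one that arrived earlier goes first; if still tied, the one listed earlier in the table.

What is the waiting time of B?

Timeline: | F 0-2 | A 2-9 | B 9-18 | C 18-27 | E 27-36 | D 36-48 |
Completion: A=9  B=18  C=27  D=48  E=36  F=2
Turnaround (C−A): A=9  B=18  C=27  D=48  E=36  F=2
Waiting(B) = turnaround − burst = 18 − 9 = 9

9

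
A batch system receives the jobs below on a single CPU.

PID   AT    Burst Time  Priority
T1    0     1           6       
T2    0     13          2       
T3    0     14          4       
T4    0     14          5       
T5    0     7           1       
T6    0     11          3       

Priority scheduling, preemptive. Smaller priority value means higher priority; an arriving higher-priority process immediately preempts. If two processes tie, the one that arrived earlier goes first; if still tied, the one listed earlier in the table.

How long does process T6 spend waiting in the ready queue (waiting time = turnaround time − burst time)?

Timeline: | T5 0-7 | T2 7-20 | T6 20-31 | T3 31-45 | T4 45-59 | T1 59-60 |
Completion: T1=60  T2=20  T3=45  T4=59  T5=7  T6=31
Turnaround (C−A): T1=60  T2=20  T3=45  T4=59  T5=7  T6=31
Waiting(T6) = turnaround − burst = 31 − 11 = 20

20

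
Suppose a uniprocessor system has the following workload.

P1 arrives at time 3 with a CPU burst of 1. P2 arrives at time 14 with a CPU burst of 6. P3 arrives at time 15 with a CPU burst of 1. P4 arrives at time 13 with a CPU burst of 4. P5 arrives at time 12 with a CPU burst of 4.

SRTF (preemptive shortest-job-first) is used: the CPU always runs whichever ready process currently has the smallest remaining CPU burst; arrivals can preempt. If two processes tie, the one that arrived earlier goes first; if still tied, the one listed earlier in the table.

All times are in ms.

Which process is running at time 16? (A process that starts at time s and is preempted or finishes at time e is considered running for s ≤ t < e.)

P3

Timeline: | idle 0-3 | P1 3-4 | idle 4-12 | P5 12-16 | P3 16-17 | P4 17-21 | P2 21-27 |
Completion: P1=4  P2=27  P3=17  P4=21  P5=16
Turnaround (C−A): P1=1  P2=13  P3=2  P4=8  P5=4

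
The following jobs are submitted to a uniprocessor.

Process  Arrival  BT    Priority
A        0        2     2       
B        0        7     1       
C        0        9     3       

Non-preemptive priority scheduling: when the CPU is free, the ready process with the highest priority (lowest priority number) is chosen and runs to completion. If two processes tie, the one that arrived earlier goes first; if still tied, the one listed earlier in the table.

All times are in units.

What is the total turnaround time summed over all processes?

34

Timeline: | B 0-7 | A 7-9 | C 9-18 |
Completion: A=9  B=7  C=18
Turnaround (C−A): A=9  B=7  C=18
Turnaround = completion − arrival: A=9, B=7, C=18
Total turnaround = 9 + 7 + 18 = 34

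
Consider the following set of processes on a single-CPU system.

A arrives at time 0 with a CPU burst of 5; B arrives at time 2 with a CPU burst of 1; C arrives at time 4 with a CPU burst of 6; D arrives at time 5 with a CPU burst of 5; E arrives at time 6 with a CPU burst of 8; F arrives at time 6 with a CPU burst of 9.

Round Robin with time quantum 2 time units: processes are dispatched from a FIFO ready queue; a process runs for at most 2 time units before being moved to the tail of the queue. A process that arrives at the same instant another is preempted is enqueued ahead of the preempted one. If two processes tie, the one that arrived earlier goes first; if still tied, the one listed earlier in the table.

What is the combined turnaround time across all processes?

104

Timeline: | A 0-2 | B 2-3 | A 3-5 | C 5-7 | D 7-9 | A 9-10 | E 10-12 | F 12-14 | C 14-16 | D 16-18 | E 18-20 | F 20-22 | C 22-24 | D 24-25 | E 25-27 | F 27-29 | E 29-31 | F 31-34 |
Completion: A=10  B=3  C=24  D=25  E=31  F=34
Turnaround = completion − arrival: A=10, B=1, C=20, D=20, E=25, F=28
Total turnaround = 10 + 1 + 20 + 20 + 25 + 28 = 104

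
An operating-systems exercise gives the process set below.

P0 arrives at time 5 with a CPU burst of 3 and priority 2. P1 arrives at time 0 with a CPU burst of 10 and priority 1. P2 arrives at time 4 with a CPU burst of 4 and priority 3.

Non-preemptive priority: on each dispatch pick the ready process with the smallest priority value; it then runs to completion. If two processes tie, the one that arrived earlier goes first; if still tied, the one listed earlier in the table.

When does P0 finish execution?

13

Timeline: | P1 0-10 | P0 10-13 | P2 13-17 |
Completion: P0=13  P1=10  P2=17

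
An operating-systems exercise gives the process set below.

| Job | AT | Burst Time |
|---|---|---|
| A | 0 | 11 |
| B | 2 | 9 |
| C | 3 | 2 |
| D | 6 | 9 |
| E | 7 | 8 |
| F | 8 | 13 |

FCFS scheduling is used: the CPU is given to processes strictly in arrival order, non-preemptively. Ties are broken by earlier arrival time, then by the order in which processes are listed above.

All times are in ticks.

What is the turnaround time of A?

Timeline: | A 0-11 | B 11-20 | C 20-22 | D 22-31 | E 31-39 | F 39-52 |
Completion: A=11  B=20  C=22  D=31  E=39  F=52
Turnaround(A) = completion − arrival = 11 − 0 = 11

11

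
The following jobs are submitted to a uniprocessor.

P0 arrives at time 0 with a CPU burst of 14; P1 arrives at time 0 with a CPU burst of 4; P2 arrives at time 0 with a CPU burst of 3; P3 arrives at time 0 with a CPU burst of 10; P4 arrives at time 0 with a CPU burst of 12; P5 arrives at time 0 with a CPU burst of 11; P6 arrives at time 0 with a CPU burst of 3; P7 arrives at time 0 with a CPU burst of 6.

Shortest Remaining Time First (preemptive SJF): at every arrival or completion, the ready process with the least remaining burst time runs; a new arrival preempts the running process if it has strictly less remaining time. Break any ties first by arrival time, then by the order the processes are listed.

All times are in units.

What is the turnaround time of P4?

49

Gantt: | P2 0-3 | P6 3-6 | P1 6-10 | P7 10-16 | P3 16-26 | P5 26-37 | P4 37-49 | P0 49-63 |
Completion: P0=63  P1=10  P2=3  P3=26  P4=49  P5=37  P6=6  P7=16
Turnaround (C−A): P0=63  P1=10  P2=3  P3=26  P4=49  P5=37  P6=6  P7=16
Turnaround(P4) = completion − arrival = 49 − 0 = 49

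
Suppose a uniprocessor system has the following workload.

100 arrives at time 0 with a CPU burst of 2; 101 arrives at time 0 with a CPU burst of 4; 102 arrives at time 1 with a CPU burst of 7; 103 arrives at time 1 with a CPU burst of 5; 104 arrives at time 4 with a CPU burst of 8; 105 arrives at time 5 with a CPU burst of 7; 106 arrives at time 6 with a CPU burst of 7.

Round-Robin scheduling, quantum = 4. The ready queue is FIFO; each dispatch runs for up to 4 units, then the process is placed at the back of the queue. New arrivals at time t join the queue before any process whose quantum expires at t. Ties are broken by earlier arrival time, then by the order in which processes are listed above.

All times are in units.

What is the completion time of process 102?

Gantt: | 100 0-2 | 101 2-6 | 102 6-10 | 103 10-14 | 104 14-18 | 105 18-22 | 106 22-26 | 102 26-29 | 103 29-30 | 104 30-34 | 105 34-37 | 106 37-40 |
Completion: 100=2  101=6  102=29  103=30  104=34  105=37  106=40
Turnaround (C−A): 100=2  101=6  102=28  103=29  104=30  105=32  106=34

29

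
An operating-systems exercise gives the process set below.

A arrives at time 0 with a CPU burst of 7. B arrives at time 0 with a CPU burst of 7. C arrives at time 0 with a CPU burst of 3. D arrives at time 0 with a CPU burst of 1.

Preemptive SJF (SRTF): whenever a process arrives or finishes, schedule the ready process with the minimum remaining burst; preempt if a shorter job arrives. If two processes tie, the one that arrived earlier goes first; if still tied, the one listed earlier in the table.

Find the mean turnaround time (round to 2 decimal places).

8.50

Timeline: | D 0-1 | C 1-4 | A 4-11 | B 11-18 |
Completion: A=11  B=18  C=4  D=1
Turnaround (C−A): A=11  B=18  C=4  D=1
Turnaround times: A=11, B=18, C=4, D=1
Average turnaround = (11+18+4+1) / 4 = 34/4 = 8.50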